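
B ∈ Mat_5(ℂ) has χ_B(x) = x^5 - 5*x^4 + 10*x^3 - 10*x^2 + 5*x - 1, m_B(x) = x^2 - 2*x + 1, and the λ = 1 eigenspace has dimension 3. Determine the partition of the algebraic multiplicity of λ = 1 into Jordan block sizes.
Block sizes for λ = 1: [2, 2, 1]

Step 1 — from the characteristic polynomial, algebraic multiplicity of λ = 1 is 5. From dim ker(B − (1)·I) = 3, there are exactly 3 Jordan blocks for λ = 1.
Step 2 — from the minimal polynomial, the factor (x − 1)^2 tells us the largest block for λ = 1 has size 2.
Step 3 — with total size 5, 3 blocks, and largest block 2, the block sizes (in nonincreasing order) are [2, 2, 1].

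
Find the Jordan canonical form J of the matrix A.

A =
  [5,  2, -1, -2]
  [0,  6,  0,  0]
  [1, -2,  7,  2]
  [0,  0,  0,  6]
J_2(6) ⊕ J_1(6) ⊕ J_1(6)

The characteristic polynomial is
  det(x·I − A) = x^4 - 24*x^3 + 216*x^2 - 864*x + 1296 = (x - 6)^4

Eigenvalues and multiplicities (the geometric multiplicity of λ is n − rank(A − λI), which equals the number of Jordan blocks for λ):
  λ = 6: algebraic multiplicity = 4, geometric multiplicity = 3

Determining the block sizes for each eigenvalue:
  λ = 6: 3 blocks summing to 4 forces exactly one block of size 2 and the rest size 1 → block sizes [2, 1, 1]

Assembling the blocks gives a Jordan form
J =
  [6, 1, 0, 0]
  [0, 6, 0, 0]
  [0, 0, 6, 0]
  [0, 0, 0, 6]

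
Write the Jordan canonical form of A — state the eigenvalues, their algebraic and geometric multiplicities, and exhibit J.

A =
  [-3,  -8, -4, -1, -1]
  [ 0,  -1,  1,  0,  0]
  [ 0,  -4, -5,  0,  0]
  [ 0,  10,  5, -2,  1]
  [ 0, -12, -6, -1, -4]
J_3(-3) ⊕ J_1(-3) ⊕ J_1(-3)

The characteristic polynomial is
  det(x·I − A) = x^5 + 15*x^4 + 90*x^3 + 270*x^2 + 405*x + 243 = (x + 3)^5

Eigenvalues and multiplicities (the geometric multiplicity of λ is n − rank(A − λI), which equals the number of Jordan blocks for λ):
  λ = -3: algebraic multiplicity = 5, geometric multiplicity = 3

Determining the block sizes for each eigenvalue:
  λ = -3: with am = 5 and gm = 3, the partition is not yet determined (e.g. several partitions of 5 into 3 parts exist). Let N = A − (-3)·I. Computing rank(N^1) = 2, rank(N^2) = 1, rank(N^3) = 0; the number of blocks of size ≥ j is rank(N^{j−1}) − rank(N^j), giving [3, 1, 1]. So we have 1 block(s) of size 3, 2 block(s) of size 1 → block sizes [3, 1, 1]

Assembling the blocks gives a Jordan form
J =
  [-3,  1,  0,  0,  0]
  [ 0, -3,  1,  0,  0]
  [ 0,  0, -3,  0,  0]
  [ 0,  0,  0, -3,  0]
  [ 0,  0,  0,  0, -3]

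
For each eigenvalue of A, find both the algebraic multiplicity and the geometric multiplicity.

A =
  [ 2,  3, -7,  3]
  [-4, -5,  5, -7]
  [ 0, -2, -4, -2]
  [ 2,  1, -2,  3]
λ = -2: alg = 3, geom = 1; λ = 2: alg = 1, geom = 1

Step 1 — factor the characteristic polynomial to read off the algebraic multiplicities:
  χ_A(x) = (x - 2)*(x + 2)^3

Step 2 — compute geometric multiplicities via the rank-nullity identity g(λ) = n − rank(A − λI):
  rank(A − (-2)·I) = 3, so dim ker(A − (-2)·I) = n − 3 = 1
  rank(A − (2)·I) = 3, so dim ker(A − (2)·I) = n − 3 = 1

Summary:
  λ = -2: algebraic multiplicity = 3, geometric multiplicity = 1
  λ = 2: algebraic multiplicity = 1, geometric multiplicity = 1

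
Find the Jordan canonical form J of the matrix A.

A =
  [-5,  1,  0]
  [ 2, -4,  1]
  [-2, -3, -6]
J_3(-5)

The characteristic polynomial is
  det(x·I − A) = x^3 + 15*x^2 + 75*x + 125 = (x + 5)^3

Eigenvalues and multiplicities (the geometric multiplicity of λ is n − rank(A − λI), which equals the number of Jordan blocks for λ):
  λ = -5: algebraic multiplicity = 3, geometric multiplicity = 1

Determining the block sizes for each eigenvalue:
  λ = -5: one block (gm = 1), so the single block has size am = 3 → block sizes [3]

Assembling the blocks gives a Jordan form
J =
  [-5,  1,  0]
  [ 0, -5,  1]
  [ 0,  0, -5]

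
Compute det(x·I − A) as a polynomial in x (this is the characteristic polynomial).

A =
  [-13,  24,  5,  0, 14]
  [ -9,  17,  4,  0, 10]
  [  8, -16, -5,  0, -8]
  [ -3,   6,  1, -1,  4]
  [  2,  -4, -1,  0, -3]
x^5 + 5*x^4 + 10*x^3 + 10*x^2 + 5*x + 1

Expanding det(x·I − A) (e.g. by cofactor expansion or by noting that A is similar to its Jordan form J, which has the same characteristic polynomial as A) gives
  χ_A(x) = x^5 + 5*x^4 + 10*x^3 + 10*x^2 + 5*x + 1
which factors as (x + 1)^5. The eigenvalues (with algebraic multiplicities) are λ = -1 with multiplicity 5.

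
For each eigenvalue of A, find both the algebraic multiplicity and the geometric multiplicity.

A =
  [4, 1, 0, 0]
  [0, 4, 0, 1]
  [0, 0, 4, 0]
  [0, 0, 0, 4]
λ = 4: alg = 4, geom = 2

Step 1 — factor the characteristic polynomial to read off the algebraic multiplicities:
  χ_A(x) = (x - 4)^4

Step 2 — compute geometric multiplicities via the rank-nullity identity g(λ) = n − rank(A − λI):
  rank(A − (4)·I) = 2, so dim ker(A − (4)·I) = n − 2 = 2

Summary:
  λ = 4: algebraic multiplicity = 4, geometric multiplicity = 2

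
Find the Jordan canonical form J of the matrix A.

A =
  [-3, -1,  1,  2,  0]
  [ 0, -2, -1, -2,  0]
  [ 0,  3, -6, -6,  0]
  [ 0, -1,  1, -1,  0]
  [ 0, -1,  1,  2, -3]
J_2(-3) ⊕ J_1(-3) ⊕ J_1(-3) ⊕ J_1(-3)

The characteristic polynomial is
  det(x·I − A) = x^5 + 15*x^4 + 90*x^3 + 270*x^2 + 405*x + 243 = (x + 3)^5

Eigenvalues and multiplicities (the geometric multiplicity of λ is n − rank(A − λI), which equals the number of Jordan blocks for λ):
  λ = -3: algebraic multiplicity = 5, geometric multiplicity = 4

Determining the block sizes for each eigenvalue:
  λ = -3: 4 blocks summing to 5 forces exactly one block of size 2 and the rest size 1 → block sizes [2, 1, 1, 1]

Assembling the blocks gives a Jordan form
J =
  [-3,  1,  0,  0,  0]
  [ 0, -3,  0,  0,  0]
  [ 0,  0, -3,  0,  0]
  [ 0,  0,  0, -3,  0]
  [ 0,  0,  0,  0, -3]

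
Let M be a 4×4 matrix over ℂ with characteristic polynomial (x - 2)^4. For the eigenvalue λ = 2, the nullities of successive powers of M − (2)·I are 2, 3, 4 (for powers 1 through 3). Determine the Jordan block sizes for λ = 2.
Block sizes for λ = 2: [3, 1]

From the dimensions of kernels of powers, the number of Jordan blocks of size at least j is d_j − d_{j−1} where d_j = dim ker(N^j) (with d_0 = 0). Computing the differences gives [2, 1, 1].
The number of blocks of size exactly k is (#blocks of size ≥ k) − (#blocks of size ≥ k + 1), so the partition is: 1 block(s) of size 1, 1 block(s) of size 3.
In nonincreasing order the block sizes are [3, 1].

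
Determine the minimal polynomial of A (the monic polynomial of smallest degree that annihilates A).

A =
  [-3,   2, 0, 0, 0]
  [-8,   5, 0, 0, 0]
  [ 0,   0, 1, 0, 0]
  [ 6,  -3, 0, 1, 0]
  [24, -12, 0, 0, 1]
x^2 - 2*x + 1

The characteristic polynomial is χ_A(x) = (x - 1)^5, so the eigenvalues are known. The minimal polynomial is
  m_A(x) = Π_λ (x − λ)^{k_λ}
where k_λ is the size of the *largest* Jordan block for λ (equivalently, the smallest k with (A − λI)^k v = 0 for every generalised eigenvector v of λ).

  λ = 1: largest Jordan block has size 2, contributing (x − 1)^2

So m_A(x) = (x - 1)^2 = x^2 - 2*x + 1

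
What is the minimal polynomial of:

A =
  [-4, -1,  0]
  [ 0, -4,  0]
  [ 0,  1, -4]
x^2 + 8*x + 16

The characteristic polynomial is χ_A(x) = (x + 4)^3, so the eigenvalues are known. The minimal polynomial is
  m_A(x) = Π_λ (x − λ)^{k_λ}
where k_λ is the size of the *largest* Jordan block for λ (equivalently, the smallest k with (A − λI)^k v = 0 for every generalised eigenvector v of λ).

  λ = -4: largest Jordan block has size 2, contributing (x + 4)^2

So m_A(x) = (x + 4)^2 = x^2 + 8*x + 16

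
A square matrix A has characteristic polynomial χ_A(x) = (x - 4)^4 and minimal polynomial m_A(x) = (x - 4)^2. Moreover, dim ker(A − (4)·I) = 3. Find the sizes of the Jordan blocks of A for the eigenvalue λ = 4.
Block sizes for λ = 4: [2, 1, 1]

Step 1 — from the characteristic polynomial, algebraic multiplicity of λ = 4 is 4. From dim ker(A − (4)·I) = 3, there are exactly 3 Jordan blocks for λ = 4.
Step 2 — from the minimal polynomial, the factor (x − 4)^2 tells us the largest block for λ = 4 has size 2.
Step 3 — with total size 4, 3 blocks, and largest block 2, the block sizes (in nonincreasing order) are [2, 1, 1].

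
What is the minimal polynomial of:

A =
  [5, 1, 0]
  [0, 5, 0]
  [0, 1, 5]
x^2 - 10*x + 25

The characteristic polynomial is χ_A(x) = (x - 5)^3, so the eigenvalues are known. The minimal polynomial is
  m_A(x) = Π_λ (x − λ)^{k_λ}
where k_λ is the size of the *largest* Jordan block for λ (equivalently, the smallest k with (A − λI)^k v = 0 for every generalised eigenvector v of λ).

  λ = 5: largest Jordan block has size 2, contributing (x − 5)^2

So m_A(x) = (x - 5)^2 = x^2 - 10*x + 25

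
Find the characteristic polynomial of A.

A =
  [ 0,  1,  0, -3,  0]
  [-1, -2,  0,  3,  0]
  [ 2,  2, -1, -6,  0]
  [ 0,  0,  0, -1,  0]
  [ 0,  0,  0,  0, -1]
x^5 + 5*x^4 + 10*x^3 + 10*x^2 + 5*x + 1

Expanding det(x·I − A) (e.g. by cofactor expansion or by noting that A is similar to its Jordan form J, which has the same characteristic polynomial as A) gives
  χ_A(x) = x^5 + 5*x^4 + 10*x^3 + 10*x^2 + 5*x + 1
which factors as (x + 1)^5. The eigenvalues (with algebraic multiplicities) are λ = -1 with multiplicity 5.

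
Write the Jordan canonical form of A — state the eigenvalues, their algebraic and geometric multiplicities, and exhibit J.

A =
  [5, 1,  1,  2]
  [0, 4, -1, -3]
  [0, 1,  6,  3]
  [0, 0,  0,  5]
J_2(5) ⊕ J_2(5)

The characteristic polynomial is
  det(x·I − A) = x^4 - 20*x^3 + 150*x^2 - 500*x + 625 = (x - 5)^4

Eigenvalues and multiplicities (the geometric multiplicity of λ is n − rank(A − λI), which equals the number of Jordan blocks for λ):
  λ = 5: algebraic multiplicity = 4, geometric multiplicity = 2

Determining the block sizes for each eigenvalue:
  λ = 5: with am = 4 and gm = 2, the partition is not yet determined (e.g. several partitions of 4 into 2 parts exist). Let N = A − (5)·I. Computing rank(N^1) = 2, rank(N^2) = 0; the number of blocks of size ≥ j is rank(N^{j−1}) − rank(N^j), giving [2, 2]. So we have 2 block(s) of size 2 → block sizes [2, 2]

Assembling the blocks gives a Jordan form
J =
  [5, 1, 0, 0]
  [0, 5, 0, 0]
  [0, 0, 5, 1]
  [0, 0, 0, 5]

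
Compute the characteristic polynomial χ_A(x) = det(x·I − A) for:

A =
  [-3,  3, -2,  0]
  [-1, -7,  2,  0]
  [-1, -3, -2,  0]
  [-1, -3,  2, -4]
x^4 + 16*x^3 + 96*x^2 + 256*x + 256

Expanding det(x·I − A) (e.g. by cofactor expansion or by noting that A is similar to its Jordan form J, which has the same characteristic polynomial as A) gives
  χ_A(x) = x^4 + 16*x^3 + 96*x^2 + 256*x + 256
which factors as (x + 4)^4. The eigenvalues (with algebraic multiplicities) are λ = -4 with multiplicity 4.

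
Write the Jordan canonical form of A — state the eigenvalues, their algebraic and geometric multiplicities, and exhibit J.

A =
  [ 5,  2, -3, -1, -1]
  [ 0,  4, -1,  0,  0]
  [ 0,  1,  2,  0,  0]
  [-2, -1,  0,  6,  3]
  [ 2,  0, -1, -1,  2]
J_2(3) ⊕ J_1(3) ⊕ J_2(5)

The characteristic polynomial is
  det(x·I − A) = x^5 - 19*x^4 + 142*x^3 - 522*x^2 + 945*x - 675 = (x - 5)^2*(x - 3)^3

Eigenvalues and multiplicities (the geometric multiplicity of λ is n − rank(A − λI), which equals the number of Jordan blocks for λ):
  λ = 3: algebraic multiplicity = 3, geometric multiplicity = 2
  λ = 5: algebraic multiplicity = 2, geometric multiplicity = 1

Determining the block sizes for each eigenvalue:
  λ = 3: 2 blocks summing to 3 forces exactly one block of size 2 and the rest size 1 → block sizes [2, 1]
  λ = 5: one block (gm = 1), so the single block has size am = 2 → block sizes [2]

Assembling the blocks gives a Jordan form
J =
  [3, 1, 0, 0, 0]
  [0, 3, 0, 0, 0]
  [0, 0, 3, 0, 0]
  [0, 0, 0, 5, 1]
  [0, 0, 0, 0, 5]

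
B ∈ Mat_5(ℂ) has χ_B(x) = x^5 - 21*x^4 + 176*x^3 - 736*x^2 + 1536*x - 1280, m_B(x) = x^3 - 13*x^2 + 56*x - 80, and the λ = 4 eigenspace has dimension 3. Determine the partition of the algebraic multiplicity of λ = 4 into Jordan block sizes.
Block sizes for λ = 4: [2, 1, 1]

Step 1 — from the characteristic polynomial, algebraic multiplicity of λ = 4 is 4. From dim ker(B − (4)·I) = 3, there are exactly 3 Jordan blocks for λ = 4.
Step 2 — from the minimal polynomial, the factor (x − 4)^2 tells us the largest block for λ = 4 has size 2.
Step 3 — with total size 4, 3 blocks, and largest block 2, the block sizes (in nonincreasing order) are [2, 1, 1].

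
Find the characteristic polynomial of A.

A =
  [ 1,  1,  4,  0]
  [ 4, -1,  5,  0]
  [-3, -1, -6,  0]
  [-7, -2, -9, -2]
x^4 + 8*x^3 + 24*x^2 + 32*x + 16

Expanding det(x·I − A) (e.g. by cofactor expansion or by noting that A is similar to its Jordan form J, which has the same characteristic polynomial as A) gives
  χ_A(x) = x^4 + 8*x^3 + 24*x^2 + 32*x + 16
which factors as (x + 2)^4. The eigenvalues (with algebraic multiplicities) are λ = -2 with multiplicity 4.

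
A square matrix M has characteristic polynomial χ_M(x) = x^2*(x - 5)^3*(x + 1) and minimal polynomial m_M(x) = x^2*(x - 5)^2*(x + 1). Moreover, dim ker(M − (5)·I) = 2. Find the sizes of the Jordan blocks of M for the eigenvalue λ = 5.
Block sizes for λ = 5: [2, 1]

Step 1 — from the characteristic polynomial, algebraic multiplicity of λ = 5 is 3. From dim ker(M − (5)·I) = 2, there are exactly 2 Jordan blocks for λ = 5.
Step 2 — from the minimal polynomial, the factor (x − 5)^2 tells us the largest block for λ = 5 has size 2.
Step 3 — with total size 3, 2 blocks, and largest block 2, the block sizes (in nonincreasing order) are [2, 1].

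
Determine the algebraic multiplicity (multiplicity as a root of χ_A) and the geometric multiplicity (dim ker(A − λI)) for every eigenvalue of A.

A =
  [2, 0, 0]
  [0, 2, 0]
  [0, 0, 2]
λ = 2: alg = 3, geom = 3

Step 1 — factor the characteristic polynomial to read off the algebraic multiplicities:
  χ_A(x) = (x - 2)^3

Step 2 — compute geometric multiplicities via the rank-nullity identity g(λ) = n − rank(A − λI):
  rank(A − (2)·I) = 0, so dim ker(A − (2)·I) = n − 0 = 3

Summary:
  λ = 2: algebraic multiplicity = 3, geometric multiplicity = 3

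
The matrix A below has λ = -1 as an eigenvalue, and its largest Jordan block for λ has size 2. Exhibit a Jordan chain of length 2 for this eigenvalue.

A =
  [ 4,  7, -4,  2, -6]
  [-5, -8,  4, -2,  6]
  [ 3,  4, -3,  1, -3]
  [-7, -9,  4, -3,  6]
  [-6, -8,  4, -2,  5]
A Jordan chain for λ = -1 of length 2:
v_1 = (5, -5, 3, -7, -6)ᵀ
v_2 = (1, 0, 0, 0, 0)ᵀ

Let N = A − (-1)·I. We want v_2 with N^2 v_2 = 0 but N^1 v_2 ≠ 0; then v_{j-1} := N · v_j for j = 2, …, 2.

Pick v_2 = (1, 0, 0, 0, 0)ᵀ.
Then v_1 = N · v_2 = (5, -5, 3, -7, -6)ᵀ.

Sanity check: (A − (-1)·I) v_1 = (0, 0, 0, 0, 0)ᵀ = 0. ✓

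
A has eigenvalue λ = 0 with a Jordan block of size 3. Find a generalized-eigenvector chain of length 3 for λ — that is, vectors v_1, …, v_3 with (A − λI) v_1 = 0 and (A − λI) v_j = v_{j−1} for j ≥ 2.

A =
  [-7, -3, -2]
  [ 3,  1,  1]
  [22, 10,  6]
A Jordan chain for λ = 0 of length 3:
v_1 = (-4, 4, 8)ᵀ
v_2 = (-7, 3, 22)ᵀ
v_3 = (1, 0, 0)ᵀ

Let N = A − (0)·I. We want v_3 with N^3 v_3 = 0 but N^2 v_3 ≠ 0; then v_{j-1} := N · v_j for j = 3, …, 2.

Pick v_3 = (1, 0, 0)ᵀ.
Then v_2 = N · v_3 = (-7, 3, 22)ᵀ.
Then v_1 = N · v_2 = (-4, 4, 8)ᵀ.

Sanity check: (A − (0)·I) v_1 = (0, 0, 0)ᵀ = 0. ✓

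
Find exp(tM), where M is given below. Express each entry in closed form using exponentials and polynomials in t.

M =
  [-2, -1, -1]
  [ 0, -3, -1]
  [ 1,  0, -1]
e^{tM} =
  [-t^2*exp(-2*t)/2 + exp(-2*t), t^2*exp(-2*t)/2 - t*exp(-2*t), -t*exp(-2*t)]
  [-t^2*exp(-2*t)/2, t^2*exp(-2*t)/2 - t*exp(-2*t) + exp(-2*t), -t*exp(-2*t)]
  [t^2*exp(-2*t)/2 + t*exp(-2*t), -t^2*exp(-2*t)/2, t*exp(-2*t) + exp(-2*t)]

Strategy: write M = P · J · P⁻¹ where J is a Jordan canonical form, so e^{tM} = P · e^{tJ} · P⁻¹, and e^{tJ} can be computed block-by-block.

M has Jordan form
J =
  [-2,  1,  0]
  [ 0, -2,  1]
  [ 0,  0, -2]
(up to reordering of blocks).

Per-block formulas:
  For a 3×3 Jordan block J_3(-2): exp(t · J_3(-2)) = e^(-2t)·(I + t·N + (t^2/2)·N^2), where N is the 3×3 nilpotent shift.

After assembling e^{tJ} and conjugating by P, we get:

e^{tM} =
  [-t^2*exp(-2*t)/2 + exp(-2*t), t^2*exp(-2*t)/2 - t*exp(-2*t), -t*exp(-2*t)]
  [-t^2*exp(-2*t)/2, t^2*exp(-2*t)/2 - t*exp(-2*t) + exp(-2*t), -t*exp(-2*t)]
  [t^2*exp(-2*t)/2 + t*exp(-2*t), -t^2*exp(-2*t)/2, t*exp(-2*t) + exp(-2*t)]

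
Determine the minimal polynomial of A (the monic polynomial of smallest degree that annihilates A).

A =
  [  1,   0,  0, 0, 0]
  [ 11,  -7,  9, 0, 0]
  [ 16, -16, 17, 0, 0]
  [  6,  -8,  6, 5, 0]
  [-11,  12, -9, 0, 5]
x^3 - 11*x^2 + 35*x - 25

The characteristic polynomial is χ_A(x) = (x - 5)^4*(x - 1), so the eigenvalues are known. The minimal polynomial is
  m_A(x) = Π_λ (x − λ)^{k_λ}
where k_λ is the size of the *largest* Jordan block for λ (equivalently, the smallest k with (A − λI)^k v = 0 for every generalised eigenvector v of λ).

  λ = 1: largest Jordan block has size 1, contributing (x − 1)
  λ = 5: largest Jordan block has size 2, contributing (x − 5)^2

So m_A(x) = (x - 5)^2*(x - 1) = x^3 - 11*x^2 + 35*x - 25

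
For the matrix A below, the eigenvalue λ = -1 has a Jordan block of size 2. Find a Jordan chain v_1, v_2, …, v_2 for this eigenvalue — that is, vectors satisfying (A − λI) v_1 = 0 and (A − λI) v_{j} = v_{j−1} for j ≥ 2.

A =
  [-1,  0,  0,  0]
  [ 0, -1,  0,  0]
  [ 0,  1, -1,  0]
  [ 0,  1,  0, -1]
A Jordan chain for λ = -1 of length 2:
v_1 = (0, 0, 1, 1)ᵀ
v_2 = (0, 1, 0, 0)ᵀ

Let N = A − (-1)·I. We want v_2 with N^2 v_2 = 0 but N^1 v_2 ≠ 0; then v_{j-1} := N · v_j for j = 2, …, 2.

Pick v_2 = (0, 1, 0, 0)ᵀ.
Then v_1 = N · v_2 = (0, 0, 1, 1)ᵀ.

Sanity check: (A − (-1)·I) v_1 = (0, 0, 0, 0)ᵀ = 0. ✓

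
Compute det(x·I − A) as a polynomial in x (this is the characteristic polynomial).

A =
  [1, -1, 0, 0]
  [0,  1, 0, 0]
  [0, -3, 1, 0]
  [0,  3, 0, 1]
x^4 - 4*x^3 + 6*x^2 - 4*x + 1

Expanding det(x·I − A) (e.g. by cofactor expansion or by noting that A is similar to its Jordan form J, which has the same characteristic polynomial as A) gives
  χ_A(x) = x^4 - 4*x^3 + 6*x^2 - 4*x + 1
which factors as (x - 1)^4. The eigenvalues (with algebraic multiplicities) are λ = 1 with multiplicity 4.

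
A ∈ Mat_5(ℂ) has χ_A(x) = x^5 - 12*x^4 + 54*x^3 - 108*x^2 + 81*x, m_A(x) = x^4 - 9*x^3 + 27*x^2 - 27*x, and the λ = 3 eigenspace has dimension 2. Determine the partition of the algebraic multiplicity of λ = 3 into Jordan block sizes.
Block sizes for λ = 3: [3, 1]

Step 1 — from the characteristic polynomial, algebraic multiplicity of λ = 3 is 4. From dim ker(A − (3)·I) = 2, there are exactly 2 Jordan blocks for λ = 3.
Step 2 — from the minimal polynomial, the factor (x − 3)^3 tells us the largest block for λ = 3 has size 3.
Step 3 — with total size 4, 2 blocks, and largest block 3, the block sizes (in nonincreasing order) are [3, 1].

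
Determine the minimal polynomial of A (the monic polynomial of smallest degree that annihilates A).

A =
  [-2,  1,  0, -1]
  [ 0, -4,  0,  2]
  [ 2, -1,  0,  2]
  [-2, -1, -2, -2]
x^3 + 6*x^2 + 12*x + 8

The characteristic polynomial is χ_A(x) = (x + 2)^4, so the eigenvalues are known. The minimal polynomial is
  m_A(x) = Π_λ (x − λ)^{k_λ}
where k_λ is the size of the *largest* Jordan block for λ (equivalently, the smallest k with (A − λI)^k v = 0 for every generalised eigenvector v of λ).

  λ = -2: largest Jordan block has size 3, contributing (x + 2)^3

So m_A(x) = (x + 2)^3 = x^3 + 6*x^2 + 12*x + 8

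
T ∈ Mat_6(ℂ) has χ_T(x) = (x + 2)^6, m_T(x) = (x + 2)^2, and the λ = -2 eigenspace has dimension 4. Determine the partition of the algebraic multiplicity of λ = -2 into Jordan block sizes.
Block sizes for λ = -2: [2, 2, 1, 1]

Step 1 — from the characteristic polynomial, algebraic multiplicity of λ = -2 is 6. From dim ker(T − (-2)·I) = 4, there are exactly 4 Jordan blocks for λ = -2.
Step 2 — from the minimal polynomial, the factor (x + 2)^2 tells us the largest block for λ = -2 has size 2.
Step 3 — with total size 6, 4 blocks, and largest block 2, the block sizes (in nonincreasing order) are [2, 2, 1, 1].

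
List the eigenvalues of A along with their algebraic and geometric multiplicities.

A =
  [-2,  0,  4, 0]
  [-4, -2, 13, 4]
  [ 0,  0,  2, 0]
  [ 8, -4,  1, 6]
λ = -2: alg = 1, geom = 1; λ = 2: alg = 3, geom = 2

Step 1 — factor the characteristic polynomial to read off the algebraic multiplicities:
  χ_A(x) = (x - 2)^3*(x + 2)

Step 2 — compute geometric multiplicities via the rank-nullity identity g(λ) = n − rank(A − λI):
  rank(A − (-2)·I) = 3, so dim ker(A − (-2)·I) = n − 3 = 1
  rank(A − (2)·I) = 2, so dim ker(A − (2)·I) = n − 2 = 2

Summary:
  λ = -2: algebraic multiplicity = 1, geometric multiplicity = 1
  λ = 2: algebraic multiplicity = 3, geometric multiplicity = 2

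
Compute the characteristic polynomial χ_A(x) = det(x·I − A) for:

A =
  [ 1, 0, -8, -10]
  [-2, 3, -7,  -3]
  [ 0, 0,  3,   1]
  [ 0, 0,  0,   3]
x^4 - 10*x^3 + 36*x^2 - 54*x + 27

Expanding det(x·I − A) (e.g. by cofactor expansion or by noting that A is similar to its Jordan form J, which has the same characteristic polynomial as A) gives
  χ_A(x) = x^4 - 10*x^3 + 36*x^2 - 54*x + 27
which factors as (x - 3)^3*(x - 1). The eigenvalues (with algebraic multiplicities) are λ = 1 with multiplicity 1, λ = 3 with multiplicity 3.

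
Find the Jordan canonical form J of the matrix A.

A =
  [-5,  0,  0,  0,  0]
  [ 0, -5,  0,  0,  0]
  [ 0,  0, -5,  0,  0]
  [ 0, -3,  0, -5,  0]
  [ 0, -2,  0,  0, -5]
J_2(-5) ⊕ J_1(-5) ⊕ J_1(-5) ⊕ J_1(-5)

The characteristic polynomial is
  det(x·I − A) = x^5 + 25*x^4 + 250*x^3 + 1250*x^2 + 3125*x + 3125 = (x + 5)^5

Eigenvalues and multiplicities (the geometric multiplicity of λ is n − rank(A − λI), which equals the number of Jordan blocks for λ):
  λ = -5: algebraic multiplicity = 5, geometric multiplicity = 4

Determining the block sizes for each eigenvalue:
  λ = -5: 4 blocks summing to 5 forces exactly one block of size 2 and the rest size 1 → block sizes [2, 1, 1, 1]

Assembling the blocks gives a Jordan form
J =
  [-5,  1,  0,  0,  0]
  [ 0, -5,  0,  0,  0]
  [ 0,  0, -5,  0,  0]
  [ 0,  0,  0, -5,  0]
  [ 0,  0,  0,  0, -5]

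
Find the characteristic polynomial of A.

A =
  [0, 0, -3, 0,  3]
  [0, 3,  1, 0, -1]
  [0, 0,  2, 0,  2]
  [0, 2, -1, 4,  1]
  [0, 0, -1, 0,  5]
x^5 - 14*x^4 + 73*x^3 - 168*x^2 + 144*x

Expanding det(x·I − A) (e.g. by cofactor expansion or by noting that A is similar to its Jordan form J, which has the same characteristic polynomial as A) gives
  χ_A(x) = x^5 - 14*x^4 + 73*x^3 - 168*x^2 + 144*x
which factors as x*(x - 4)^2*(x - 3)^2. The eigenvalues (with algebraic multiplicities) are λ = 0 with multiplicity 1, λ = 3 with multiplicity 2, λ = 4 with multiplicity 2.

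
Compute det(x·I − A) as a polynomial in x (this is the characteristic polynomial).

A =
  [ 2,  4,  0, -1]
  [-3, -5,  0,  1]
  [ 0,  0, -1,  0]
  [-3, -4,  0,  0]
x^4 + 4*x^3 + 6*x^2 + 4*x + 1

Expanding det(x·I − A) (e.g. by cofactor expansion or by noting that A is similar to its Jordan form J, which has the same characteristic polynomial as A) gives
  χ_A(x) = x^4 + 4*x^3 + 6*x^2 + 4*x + 1
which factors as (x + 1)^4. The eigenvalues (with algebraic multiplicities) are λ = -1 with multiplicity 4.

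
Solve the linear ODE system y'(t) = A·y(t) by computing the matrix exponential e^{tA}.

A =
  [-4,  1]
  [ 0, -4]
e^{tA} =
  [exp(-4*t), t*exp(-4*t)]
  [0, exp(-4*t)]

Strategy: write A = P · J · P⁻¹ where J is a Jordan canonical form, so e^{tA} = P · e^{tJ} · P⁻¹, and e^{tJ} can be computed block-by-block.

A has Jordan form
J =
  [-4,  1]
  [ 0, -4]
(up to reordering of blocks).

Per-block formulas:
  For a 2×2 Jordan block J_2(-4): exp(t · J_2(-4)) = e^(-4t)·(I + t·N), where N is the 2×2 nilpotent shift.

After assembling e^{tJ} and conjugating by P, we get:

e^{tA} =
  [exp(-4*t), t*exp(-4*t)]
  [0, exp(-4*t)]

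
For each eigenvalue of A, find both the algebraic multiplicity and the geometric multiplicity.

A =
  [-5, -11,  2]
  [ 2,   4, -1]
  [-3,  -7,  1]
λ = 0: alg = 3, geom = 1

Step 1 — factor the characteristic polynomial to read off the algebraic multiplicities:
  χ_A(x) = x^3

Step 2 — compute geometric multiplicities via the rank-nullity identity g(λ) = n − rank(A − λI):
  rank(A − (0)·I) = 2, so dim ker(A − (0)·I) = n − 2 = 1

Summary:
  λ = 0: algebraic multiplicity = 3, geometric multiplicity = 1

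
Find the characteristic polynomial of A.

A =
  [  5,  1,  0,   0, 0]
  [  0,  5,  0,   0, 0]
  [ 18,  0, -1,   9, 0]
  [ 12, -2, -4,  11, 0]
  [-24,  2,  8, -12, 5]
x^5 - 25*x^4 + 250*x^3 - 1250*x^2 + 3125*x - 3125

Expanding det(x·I − A) (e.g. by cofactor expansion or by noting that A is similar to its Jordan form J, which has the same characteristic polynomial as A) gives
  χ_A(x) = x^5 - 25*x^4 + 250*x^3 - 1250*x^2 + 3125*x - 3125
which factors as (x - 5)^5. The eigenvalues (with algebraic multiplicities) are λ = 5 with multiplicity 5.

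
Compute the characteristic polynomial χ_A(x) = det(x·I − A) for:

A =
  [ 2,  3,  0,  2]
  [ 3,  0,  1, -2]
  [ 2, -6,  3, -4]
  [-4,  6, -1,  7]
x^4 - 12*x^3 + 54*x^2 - 108*x + 81

Expanding det(x·I − A) (e.g. by cofactor expansion or by noting that A is similar to its Jordan form J, which has the same characteristic polynomial as A) gives
  χ_A(x) = x^4 - 12*x^3 + 54*x^2 - 108*x + 81
which factors as (x - 3)^4. The eigenvalues (with algebraic multiplicities) are λ = 3 with multiplicity 4.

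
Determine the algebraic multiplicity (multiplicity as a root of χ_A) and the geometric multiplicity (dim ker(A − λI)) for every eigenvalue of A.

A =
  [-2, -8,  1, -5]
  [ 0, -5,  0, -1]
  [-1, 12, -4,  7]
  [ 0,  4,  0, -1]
λ = -3: alg = 4, geom = 2

Step 1 — factor the characteristic polynomial to read off the algebraic multiplicities:
  χ_A(x) = (x + 3)^4

Step 2 — compute geometric multiplicities via the rank-nullity identity g(λ) = n − rank(A − λI):
  rank(A − (-3)·I) = 2, so dim ker(A − (-3)·I) = n − 2 = 2

Summary:
  λ = -3: algebraic multiplicity = 4, geometric multiplicity = 2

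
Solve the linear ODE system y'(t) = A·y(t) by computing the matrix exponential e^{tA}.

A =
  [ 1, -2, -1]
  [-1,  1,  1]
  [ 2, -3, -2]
e^{tA} =
  [t^2/2 + t + 1, -t^2/2 - 2*t, -t^2/2 - t]
  [-t, t + 1, t]
  [t^2/2 + 2*t, -t^2/2 - 3*t, -t^2/2 - 2*t + 1]

Strategy: write A = P · J · P⁻¹ where J is a Jordan canonical form, so e^{tA} = P · e^{tJ} · P⁻¹, and e^{tJ} can be computed block-by-block.

A has Jordan form
J =
  [0, 1, 0]
  [0, 0, 1]
  [0, 0, 0]
(up to reordering of blocks).

Per-block formulas:
  For a 3×3 Jordan block J_3(0): exp(t · J_3(0)) = e^(0t)·(I + t·N + (t^2/2)·N^2), where N is the 3×3 nilpotent shift.

After assembling e^{tJ} and conjugating by P, we get:

e^{tA} =
  [t^2/2 + t + 1, -t^2/2 - 2*t, -t^2/2 - t]
  [-t, t + 1, t]
  [t^2/2 + 2*t, -t^2/2 - 3*t, -t^2/2 - 2*t + 1]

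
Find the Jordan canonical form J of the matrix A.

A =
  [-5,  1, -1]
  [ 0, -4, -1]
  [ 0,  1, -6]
J_2(-5) ⊕ J_1(-5)

The characteristic polynomial is
  det(x·I − A) = x^3 + 15*x^2 + 75*x + 125 = (x + 5)^3

Eigenvalues and multiplicities (the geometric multiplicity of λ is n − rank(A − λI), which equals the number of Jordan blocks for λ):
  λ = -5: algebraic multiplicity = 3, geometric multiplicity = 2

Determining the block sizes for each eigenvalue:
  λ = -5: 2 blocks summing to 3 forces exactly one block of size 2 and the rest size 1 → block sizes [2, 1]

Assembling the blocks gives a Jordan form
J =
  [-5,  1,  0]
  [ 0, -5,  0]
  [ 0,  0, -5]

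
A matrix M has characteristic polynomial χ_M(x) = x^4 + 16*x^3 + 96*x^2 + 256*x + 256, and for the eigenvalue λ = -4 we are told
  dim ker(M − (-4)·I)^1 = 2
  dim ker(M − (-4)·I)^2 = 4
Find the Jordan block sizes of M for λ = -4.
Block sizes for λ = -4: [2, 2]

From the dimensions of kernels of powers, the number of Jordan blocks of size at least j is d_j − d_{j−1} where d_j = dim ker(N^j) (with d_0 = 0). Computing the differences gives [2, 2].
The number of blocks of size exactly k is (#blocks of size ≥ k) − (#blocks of size ≥ k + 1), so the partition is: 2 block(s) of size 2.
In nonincreasing order the block sizes are [2, 2].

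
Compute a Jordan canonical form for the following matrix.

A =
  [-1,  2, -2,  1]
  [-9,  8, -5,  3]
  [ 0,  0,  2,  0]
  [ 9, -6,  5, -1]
J_3(2) ⊕ J_1(2)

The characteristic polynomial is
  det(x·I − A) = x^4 - 8*x^3 + 24*x^2 - 32*x + 16 = (x - 2)^4

Eigenvalues and multiplicities (the geometric multiplicity of λ is n − rank(A − λI), which equals the number of Jordan blocks for λ):
  λ = 2: algebraic multiplicity = 4, geometric multiplicity = 2

Determining the block sizes for each eigenvalue:
  λ = 2: with am = 4 and gm = 2, the partition is not yet determined (e.g. several partitions of 4 into 2 parts exist). Let N = A − (2)·I. Computing rank(N^1) = 2, rank(N^2) = 1, rank(N^3) = 0; the number of blocks of size ≥ j is rank(N^{j−1}) − rank(N^j), giving [2, 1, 1]. So we have 1 block(s) of size 3, 1 block(s) of size 1 → block sizes [3, 1]

Assembling the blocks gives a Jordan form
J =
  [2, 1, 0, 0]
  [0, 2, 1, 0]
  [0, 0, 2, 0]
  [0, 0, 0, 2]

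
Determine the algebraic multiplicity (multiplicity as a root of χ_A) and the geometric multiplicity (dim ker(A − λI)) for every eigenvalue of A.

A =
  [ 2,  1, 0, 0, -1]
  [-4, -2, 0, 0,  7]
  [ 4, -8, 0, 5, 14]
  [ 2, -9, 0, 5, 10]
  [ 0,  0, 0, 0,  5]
λ = 0: alg = 3, geom = 2; λ = 5: alg = 2, geom = 1

Step 1 — factor the characteristic polynomial to read off the algebraic multiplicities:
  χ_A(x) = x^3*(x - 5)^2

Step 2 — compute geometric multiplicities via the rank-nullity identity g(λ) = n − rank(A − λI):
  rank(A − (0)·I) = 3, so dim ker(A − (0)·I) = n − 3 = 2
  rank(A − (5)·I) = 4, so dim ker(A − (5)·I) = n − 4 = 1

Summary:
  λ = 0: algebraic multiplicity = 3, geometric multiplicity = 2
  λ = 5: algebraic multiplicity = 2, geometric multiplicity = 1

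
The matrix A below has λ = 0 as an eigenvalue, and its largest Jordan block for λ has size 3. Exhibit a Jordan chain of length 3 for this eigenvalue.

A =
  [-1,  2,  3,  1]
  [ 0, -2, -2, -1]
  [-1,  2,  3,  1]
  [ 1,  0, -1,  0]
A Jordan chain for λ = 0 of length 3:
v_1 = (-1, 1, -1, 0)ᵀ
v_2 = (-1, 0, -1, 1)ᵀ
v_3 = (1, 0, 0, 0)ᵀ

Let N = A − (0)·I. We want v_3 with N^3 v_3 = 0 but N^2 v_3 ≠ 0; then v_{j-1} := N · v_j for j = 3, …, 2.

Pick v_3 = (1, 0, 0, 0)ᵀ.
Then v_2 = N · v_3 = (-1, 0, -1, 1)ᵀ.
Then v_1 = N · v_2 = (-1, 1, -1, 0)ᵀ.

Sanity check: (A − (0)·I) v_1 = (0, 0, 0, 0)ᵀ = 0. ✓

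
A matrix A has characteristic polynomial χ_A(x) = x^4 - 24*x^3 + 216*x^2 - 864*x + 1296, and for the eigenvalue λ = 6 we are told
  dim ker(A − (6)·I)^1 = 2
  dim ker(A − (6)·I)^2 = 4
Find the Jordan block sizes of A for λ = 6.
Block sizes for λ = 6: [2, 2]

From the dimensions of kernels of powers, the number of Jordan blocks of size at least j is d_j − d_{j−1} where d_j = dim ker(N^j) (with d_0 = 0). Computing the differences gives [2, 2].
The number of blocks of size exactly k is (#blocks of size ≥ k) − (#blocks of size ≥ k + 1), so the partition is: 2 block(s) of size 2.
In nonincreasing order the block sizes are [2, 2].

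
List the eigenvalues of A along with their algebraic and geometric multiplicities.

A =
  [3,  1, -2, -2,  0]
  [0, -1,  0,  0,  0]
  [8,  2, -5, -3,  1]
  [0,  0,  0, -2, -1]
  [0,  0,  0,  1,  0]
λ = -1: alg = 5, geom = 3

Step 1 — factor the characteristic polynomial to read off the algebraic multiplicities:
  χ_A(x) = (x + 1)^5

Step 2 — compute geometric multiplicities via the rank-nullity identity g(λ) = n − rank(A − λI):
  rank(A − (-1)·I) = 2, so dim ker(A − (-1)·I) = n − 2 = 3

Summary:
  λ = -1: algebraic multiplicity = 5, geometric multiplicity = 3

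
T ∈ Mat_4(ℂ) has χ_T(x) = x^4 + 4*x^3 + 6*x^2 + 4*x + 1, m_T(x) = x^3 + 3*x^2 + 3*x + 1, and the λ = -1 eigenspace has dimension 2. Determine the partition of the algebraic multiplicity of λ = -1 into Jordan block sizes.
Block sizes for λ = -1: [3, 1]

Step 1 — from the characteristic polynomial, algebraic multiplicity of λ = -1 is 4. From dim ker(T − (-1)·I) = 2, there are exactly 2 Jordan blocks for λ = -1.
Step 2 — from the minimal polynomial, the factor (x + 1)^3 tells us the largest block for λ = -1 has size 3.
Step 3 — with total size 4, 2 blocks, and largest block 3, the block sizes (in nonincreasing order) are [3, 1].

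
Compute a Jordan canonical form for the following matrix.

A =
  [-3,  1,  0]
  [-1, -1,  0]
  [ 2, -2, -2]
J_2(-2) ⊕ J_1(-2)

The characteristic polynomial is
  det(x·I − A) = x^3 + 6*x^2 + 12*x + 8 = (x + 2)^3

Eigenvalues and multiplicities (the geometric multiplicity of λ is n − rank(A − λI), which equals the number of Jordan blocks for λ):
  λ = -2: algebraic multiplicity = 3, geometric multiplicity = 2

Determining the block sizes for each eigenvalue:
  λ = -2: 2 blocks summing to 3 forces exactly one block of size 2 and the rest size 1 → block sizes [2, 1]

Assembling the blocks gives a Jordan form
J =
  [-2,  1,  0]
  [ 0, -2,  0]
  [ 0,  0, -2]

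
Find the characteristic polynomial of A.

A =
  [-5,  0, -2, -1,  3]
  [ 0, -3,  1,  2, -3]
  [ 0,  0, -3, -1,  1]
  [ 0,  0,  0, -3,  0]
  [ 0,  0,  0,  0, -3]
x^5 + 17*x^4 + 114*x^3 + 378*x^2 + 621*x + 405

Expanding det(x·I − A) (e.g. by cofactor expansion or by noting that A is similar to its Jordan form J, which has the same characteristic polynomial as A) gives
  χ_A(x) = x^5 + 17*x^4 + 114*x^3 + 378*x^2 + 621*x + 405
which factors as (x + 3)^4*(x + 5). The eigenvalues (with algebraic multiplicities) are λ = -5 with multiplicity 1, λ = -3 with multiplicity 4.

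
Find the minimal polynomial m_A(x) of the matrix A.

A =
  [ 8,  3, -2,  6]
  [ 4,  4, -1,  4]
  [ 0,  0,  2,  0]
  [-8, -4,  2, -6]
x^3 - 6*x^2 + 12*x - 8

The characteristic polynomial is χ_A(x) = (x - 2)^4, so the eigenvalues are known. The minimal polynomial is
  m_A(x) = Π_λ (x − λ)^{k_λ}
where k_λ is the size of the *largest* Jordan block for λ (equivalently, the smallest k with (A − λI)^k v = 0 for every generalised eigenvector v of λ).

  λ = 2: largest Jordan block has size 3, contributing (x − 2)^3

So m_A(x) = (x - 2)^3 = x^3 - 6*x^2 + 12*x - 8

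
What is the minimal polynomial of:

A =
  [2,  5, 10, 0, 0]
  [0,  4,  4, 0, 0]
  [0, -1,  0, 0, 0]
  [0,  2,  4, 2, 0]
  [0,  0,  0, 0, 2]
x^2 - 4*x + 4

The characteristic polynomial is χ_A(x) = (x - 2)^5, so the eigenvalues are known. The minimal polynomial is
  m_A(x) = Π_λ (x − λ)^{k_λ}
where k_λ is the size of the *largest* Jordan block for λ (equivalently, the smallest k with (A − λI)^k v = 0 for every generalised eigenvector v of λ).

  λ = 2: largest Jordan block has size 2, contributing (x − 2)^2

So m_A(x) = (x - 2)^2 = x^2 - 4*x + 4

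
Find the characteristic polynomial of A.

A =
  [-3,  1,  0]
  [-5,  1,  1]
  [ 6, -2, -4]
x^3 + 6*x^2 + 12*x + 8

Expanding det(x·I − A) (e.g. by cofactor expansion or by noting that A is similar to its Jordan form J, which has the same characteristic polynomial as A) gives
  χ_A(x) = x^3 + 6*x^2 + 12*x + 8
which factors as (x + 2)^3. The eigenvalues (with algebraic multiplicities) are λ = -2 with multiplicity 3.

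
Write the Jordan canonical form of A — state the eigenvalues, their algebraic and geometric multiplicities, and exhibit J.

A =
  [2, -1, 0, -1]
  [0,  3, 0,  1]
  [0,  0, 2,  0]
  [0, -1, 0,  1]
J_2(2) ⊕ J_1(2) ⊕ J_1(2)

The characteristic polynomial is
  det(x·I − A) = x^4 - 8*x^3 + 24*x^2 - 32*x + 16 = (x - 2)^4

Eigenvalues and multiplicities (the geometric multiplicity of λ is n − rank(A − λI), which equals the number of Jordan blocks for λ):
  λ = 2: algebraic multiplicity = 4, geometric multiplicity = 3

Determining the block sizes for each eigenvalue:
  λ = 2: 3 blocks summing to 4 forces exactly one block of size 2 and the rest size 1 → block sizes [2, 1, 1]

Assembling the blocks gives a Jordan form
J =
  [2, 1, 0, 0]
  [0, 2, 0, 0]
  [0, 0, 2, 0]
  [0, 0, 0, 2]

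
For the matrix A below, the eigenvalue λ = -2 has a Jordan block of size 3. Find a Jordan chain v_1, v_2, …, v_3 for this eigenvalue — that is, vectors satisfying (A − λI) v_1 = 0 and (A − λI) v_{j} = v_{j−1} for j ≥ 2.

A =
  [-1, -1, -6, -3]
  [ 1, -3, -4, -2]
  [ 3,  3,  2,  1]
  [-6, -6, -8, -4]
A Jordan chain for λ = -2 of length 3:
v_1 = (-6, -6, 18, -36)ᵀ
v_2 = (-11, -5, 33, -66)ᵀ
v_3 = (7, 0, 3, 0)ᵀ

Let N = A − (-2)·I. We want v_3 with N^3 v_3 = 0 but N^2 v_3 ≠ 0; then v_{j-1} := N · v_j for j = 3, …, 2.

Pick v_3 = (7, 0, 3, 0)ᵀ.
Then v_2 = N · v_3 = (-11, -5, 33, -66)ᵀ.
Then v_1 = N · v_2 = (-6, -6, 18, -36)ᵀ.

Sanity check: (A − (-2)·I) v_1 = (0, 0, 0, 0)ᵀ = 0. ✓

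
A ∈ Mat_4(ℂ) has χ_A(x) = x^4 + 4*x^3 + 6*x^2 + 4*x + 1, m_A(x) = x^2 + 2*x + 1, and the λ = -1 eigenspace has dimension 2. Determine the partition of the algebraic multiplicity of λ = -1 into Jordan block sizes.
Block sizes for λ = -1: [2, 2]

Step 1 — from the characteristic polynomial, algebraic multiplicity of λ = -1 is 4. From dim ker(A − (-1)·I) = 2, there are exactly 2 Jordan blocks for λ = -1.
Step 2 — from the minimal polynomial, the factor (x + 1)^2 tells us the largest block for λ = -1 has size 2.
Step 3 — with total size 4, 2 blocks, and largest block 2, the block sizes (in nonincreasing order) are [2, 2].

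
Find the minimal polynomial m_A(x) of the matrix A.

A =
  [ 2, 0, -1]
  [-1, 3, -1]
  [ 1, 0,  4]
x^2 - 6*x + 9

The characteristic polynomial is χ_A(x) = (x - 3)^3, so the eigenvalues are known. The minimal polynomial is
  m_A(x) = Π_λ (x − λ)^{k_λ}
where k_λ is the size of the *largest* Jordan block for λ (equivalently, the smallest k with (A − λI)^k v = 0 for every generalised eigenvector v of λ).

  λ = 3: largest Jordan block has size 2, contributing (x − 3)^2

So m_A(x) = (x - 3)^2 = x^2 - 6*x + 9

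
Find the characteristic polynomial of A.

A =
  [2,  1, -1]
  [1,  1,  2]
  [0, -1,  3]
x^3 - 6*x^2 + 12*x - 8

Expanding det(x·I − A) (e.g. by cofactor expansion or by noting that A is similar to its Jordan form J, which has the same characteristic polynomial as A) gives
  χ_A(x) = x^3 - 6*x^2 + 12*x - 8
which factors as (x - 2)^3. The eigenvalues (with algebraic multiplicities) are λ = 2 with multiplicity 3.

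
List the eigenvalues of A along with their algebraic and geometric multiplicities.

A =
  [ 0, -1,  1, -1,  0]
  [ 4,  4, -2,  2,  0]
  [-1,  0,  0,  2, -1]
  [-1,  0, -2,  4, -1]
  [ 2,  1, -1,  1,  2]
λ = 2: alg = 5, geom = 3

Step 1 — factor the characteristic polynomial to read off the algebraic multiplicities:
  χ_A(x) = (x - 2)^5

Step 2 — compute geometric multiplicities via the rank-nullity identity g(λ) = n − rank(A − λI):
  rank(A − (2)·I) = 2, so dim ker(A − (2)·I) = n − 2 = 3

Summary:
  λ = 2: algebraic multiplicity = 5, geometric multiplicity = 3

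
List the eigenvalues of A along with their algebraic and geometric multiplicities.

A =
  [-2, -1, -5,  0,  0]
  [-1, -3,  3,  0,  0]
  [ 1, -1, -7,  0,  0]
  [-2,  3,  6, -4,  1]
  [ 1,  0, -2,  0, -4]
λ = -4: alg = 5, geom = 2

Step 1 — factor the characteristic polynomial to read off the algebraic multiplicities:
  χ_A(x) = (x + 4)^5

Step 2 — compute geometric multiplicities via the rank-nullity identity g(λ) = n − rank(A − λI):
  rank(A − (-4)·I) = 3, so dim ker(A − (-4)·I) = n − 3 = 2

Summary:
  λ = -4: algebraic multiplicity = 5, geometric multiplicity = 2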